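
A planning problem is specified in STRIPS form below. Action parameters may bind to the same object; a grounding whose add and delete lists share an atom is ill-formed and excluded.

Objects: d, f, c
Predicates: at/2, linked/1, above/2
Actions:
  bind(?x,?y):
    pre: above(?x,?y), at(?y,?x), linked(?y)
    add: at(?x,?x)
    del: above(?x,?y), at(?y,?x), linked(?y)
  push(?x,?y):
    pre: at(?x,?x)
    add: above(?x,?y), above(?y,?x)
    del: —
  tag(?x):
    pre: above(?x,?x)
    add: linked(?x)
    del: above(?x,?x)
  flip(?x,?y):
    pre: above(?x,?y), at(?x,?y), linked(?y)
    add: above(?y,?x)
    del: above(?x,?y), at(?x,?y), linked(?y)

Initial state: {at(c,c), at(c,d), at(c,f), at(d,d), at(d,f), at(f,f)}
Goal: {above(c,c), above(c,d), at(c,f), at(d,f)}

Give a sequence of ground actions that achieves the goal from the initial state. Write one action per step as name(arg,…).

push(d,c); push(c,c)

1. push(d,c)  →  {above(c,d), above(d,c), at(c,c), at(c,d), at(c,f), at(d,d), at(d,f), at(f,f)}
2. push(c,c)  →  {above(c,c), above(c,d), above(d,c), at(c,c), at(c,d), at(c,f), at(d,d), at(d,f), at(f,f)}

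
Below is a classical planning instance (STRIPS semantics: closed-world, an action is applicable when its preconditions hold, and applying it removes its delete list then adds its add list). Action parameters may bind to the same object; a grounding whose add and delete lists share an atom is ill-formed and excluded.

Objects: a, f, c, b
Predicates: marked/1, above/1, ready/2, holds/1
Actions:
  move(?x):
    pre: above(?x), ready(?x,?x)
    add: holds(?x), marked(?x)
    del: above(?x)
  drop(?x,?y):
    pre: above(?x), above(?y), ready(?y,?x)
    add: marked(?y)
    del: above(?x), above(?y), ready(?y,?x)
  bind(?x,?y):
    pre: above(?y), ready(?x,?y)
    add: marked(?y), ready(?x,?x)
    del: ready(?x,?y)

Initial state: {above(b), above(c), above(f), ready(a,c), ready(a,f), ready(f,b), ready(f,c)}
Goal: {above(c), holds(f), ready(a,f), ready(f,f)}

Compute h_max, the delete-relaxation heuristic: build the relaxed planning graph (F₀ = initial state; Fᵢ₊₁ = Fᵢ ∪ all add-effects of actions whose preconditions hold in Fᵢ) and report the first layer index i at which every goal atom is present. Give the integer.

2

F0 = init (7 atoms)
F1 = F0 ∪ {marked(b), marked(c), marked(f), ready(a,a), ready(f,f)}  (12 atoms)
F2 = F1 ∪ {holds(f)}  (13 atoms)
goal ⊆ F2  ⇒  h_max = 2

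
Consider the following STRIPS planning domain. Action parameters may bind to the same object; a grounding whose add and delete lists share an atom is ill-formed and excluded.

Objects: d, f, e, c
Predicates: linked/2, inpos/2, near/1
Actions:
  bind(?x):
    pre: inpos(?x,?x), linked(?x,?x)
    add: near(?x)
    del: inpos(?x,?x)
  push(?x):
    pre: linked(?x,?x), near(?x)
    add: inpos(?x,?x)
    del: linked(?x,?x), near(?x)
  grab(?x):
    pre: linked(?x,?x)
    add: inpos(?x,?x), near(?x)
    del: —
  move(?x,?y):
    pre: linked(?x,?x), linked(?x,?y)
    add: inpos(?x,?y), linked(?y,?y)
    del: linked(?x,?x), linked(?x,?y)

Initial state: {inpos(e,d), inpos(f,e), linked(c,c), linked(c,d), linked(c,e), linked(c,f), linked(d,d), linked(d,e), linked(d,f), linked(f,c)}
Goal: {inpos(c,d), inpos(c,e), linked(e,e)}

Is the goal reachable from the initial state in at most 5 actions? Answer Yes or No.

1. move(d,f)  →  {inpos(d,f), inpos(e,d), inpos(f,e), linked(c,c), linked(c,d), linked(c,e), linked(c,f), linked(d,e), linked(f,c), linked(f,f)}
2. move(c,d)  →  {inpos(c,d), inpos(d,f), inpos(e,d), inpos(f,e), linked(c,e), linked(c,f), linked(d,d), linked(d,e), linked(f,c), linked(f,f)}
3. move(f,c)  →  {inpos(c,d), inpos(d,f), inpos(e,d), inpos(f,c), inpos(f,e), linked(c,c), linked(c,e), linked(c,f), linked(d,d), linked(d,e)}
4. move(c,e)  →  {inpos(c,d), inpos(c,e), inpos(d,f), inpos(e,d), inpos(f,c), inpos(f,e), linked(c,f), linked(d,d), linked(d,e), linked(e,e)}
optimal plan length = 4; 4 ≤ 5

Yes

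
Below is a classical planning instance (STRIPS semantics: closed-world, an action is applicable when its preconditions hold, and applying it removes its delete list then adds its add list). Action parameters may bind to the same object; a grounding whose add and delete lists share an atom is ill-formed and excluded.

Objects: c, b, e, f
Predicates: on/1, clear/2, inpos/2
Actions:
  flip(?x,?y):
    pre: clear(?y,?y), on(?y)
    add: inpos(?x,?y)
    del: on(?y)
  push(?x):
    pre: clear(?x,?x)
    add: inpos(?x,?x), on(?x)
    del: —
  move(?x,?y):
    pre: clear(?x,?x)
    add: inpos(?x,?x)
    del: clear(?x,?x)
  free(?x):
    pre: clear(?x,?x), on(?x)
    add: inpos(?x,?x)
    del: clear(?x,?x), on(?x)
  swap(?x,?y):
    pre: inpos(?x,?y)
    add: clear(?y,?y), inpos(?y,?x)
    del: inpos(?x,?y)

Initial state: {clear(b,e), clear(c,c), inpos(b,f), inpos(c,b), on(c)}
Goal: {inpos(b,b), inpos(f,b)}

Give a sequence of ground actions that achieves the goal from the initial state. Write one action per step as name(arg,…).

1. swap(c,b)  →  {clear(b,b), clear(b,e), clear(c,c), inpos(b,c), inpos(b,f), on(c)}
2. push(b)  →  {clear(b,b), clear(b,e), clear(c,c), inpos(b,b), inpos(b,c), inpos(b,f), on(b), on(c)}
3. flip(f,b)  →  {clear(b,b), clear(b,e), clear(c,c), inpos(b,b), inpos(b,c), inpos(b,f), inpos(f,b), on(c)}

swap(c,b); push(b); flip(f,b)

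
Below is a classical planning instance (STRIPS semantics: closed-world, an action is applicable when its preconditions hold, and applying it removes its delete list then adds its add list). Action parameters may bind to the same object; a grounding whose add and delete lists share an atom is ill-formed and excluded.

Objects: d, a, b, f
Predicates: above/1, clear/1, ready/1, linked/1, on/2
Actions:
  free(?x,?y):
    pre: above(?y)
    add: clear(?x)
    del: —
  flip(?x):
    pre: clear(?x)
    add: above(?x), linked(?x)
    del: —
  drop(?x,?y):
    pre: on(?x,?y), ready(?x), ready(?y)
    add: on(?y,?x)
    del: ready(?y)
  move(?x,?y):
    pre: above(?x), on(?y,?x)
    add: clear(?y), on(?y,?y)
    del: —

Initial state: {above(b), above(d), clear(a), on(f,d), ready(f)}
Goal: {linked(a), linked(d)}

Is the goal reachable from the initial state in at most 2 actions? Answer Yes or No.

No

1. free(d,d)  →  {above(b), above(d), clear(a), clear(d), on(f,d), ready(f)}
2. flip(d)  →  {above(b), above(d), clear(a), clear(d), linked(d), on(f,d), ready(f)}
3. flip(a)  →  {above(a), above(b), above(d), clear(a), clear(d), linked(a), linked(d), on(f,d), ready(f)}
optimal plan length = 3; 3 > 2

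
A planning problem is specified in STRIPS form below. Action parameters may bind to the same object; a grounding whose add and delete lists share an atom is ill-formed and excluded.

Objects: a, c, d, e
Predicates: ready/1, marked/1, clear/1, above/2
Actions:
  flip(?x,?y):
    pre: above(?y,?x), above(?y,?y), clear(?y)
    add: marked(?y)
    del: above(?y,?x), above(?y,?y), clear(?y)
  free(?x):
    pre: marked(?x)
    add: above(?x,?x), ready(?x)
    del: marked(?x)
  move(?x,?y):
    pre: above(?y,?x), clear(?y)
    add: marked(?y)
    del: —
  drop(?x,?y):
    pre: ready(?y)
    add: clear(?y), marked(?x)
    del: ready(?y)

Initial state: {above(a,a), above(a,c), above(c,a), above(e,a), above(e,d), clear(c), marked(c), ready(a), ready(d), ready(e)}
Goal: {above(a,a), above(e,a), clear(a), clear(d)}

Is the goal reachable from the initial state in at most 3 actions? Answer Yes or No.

1. drop(a,a)  →  {above(a,a), above(a,c), above(c,a), above(e,a), above(e,d), clear(a), clear(c), marked(a), marked(c), ready(d), ready(e)}
2. drop(a,d)  →  {above(a,a), above(a,c), above(c,a), above(e,a), above(e,d), clear(a), clear(c), clear(d), marked(a), marked(c), ready(e)}
optimal plan length = 2; 2 ≤ 3

Yes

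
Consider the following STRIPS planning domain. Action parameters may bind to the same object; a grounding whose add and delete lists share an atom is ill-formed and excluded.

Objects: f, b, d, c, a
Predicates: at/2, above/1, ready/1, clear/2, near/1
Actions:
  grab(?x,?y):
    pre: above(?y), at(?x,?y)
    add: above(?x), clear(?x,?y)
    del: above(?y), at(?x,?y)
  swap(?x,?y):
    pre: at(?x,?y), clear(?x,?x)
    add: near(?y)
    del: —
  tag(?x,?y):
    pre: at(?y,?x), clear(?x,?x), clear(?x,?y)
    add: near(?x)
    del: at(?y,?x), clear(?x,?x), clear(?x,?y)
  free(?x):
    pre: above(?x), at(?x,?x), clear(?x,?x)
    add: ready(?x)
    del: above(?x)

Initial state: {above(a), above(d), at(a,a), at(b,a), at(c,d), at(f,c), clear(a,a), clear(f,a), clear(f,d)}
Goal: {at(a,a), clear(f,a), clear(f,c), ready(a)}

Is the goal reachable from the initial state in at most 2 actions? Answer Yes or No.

1. grab(c,d)  →  {above(a), above(c), at(a,a), at(b,a), at(f,c), clear(a,a), clear(c,d), clear(f,a), clear(f,d)}
2. grab(f,c)  →  {above(a), above(f), at(a,a), at(b,a), clear(a,a), clear(c,d), clear(f,a), clear(f,c), clear(f,d)}
3. free(a)  →  {above(f), at(a,a), at(b,a), clear(a,a), clear(c,d), clear(f,a), clear(f,c), clear(f,d), ready(a)}
optimal plan length = 3; 3 > 2

No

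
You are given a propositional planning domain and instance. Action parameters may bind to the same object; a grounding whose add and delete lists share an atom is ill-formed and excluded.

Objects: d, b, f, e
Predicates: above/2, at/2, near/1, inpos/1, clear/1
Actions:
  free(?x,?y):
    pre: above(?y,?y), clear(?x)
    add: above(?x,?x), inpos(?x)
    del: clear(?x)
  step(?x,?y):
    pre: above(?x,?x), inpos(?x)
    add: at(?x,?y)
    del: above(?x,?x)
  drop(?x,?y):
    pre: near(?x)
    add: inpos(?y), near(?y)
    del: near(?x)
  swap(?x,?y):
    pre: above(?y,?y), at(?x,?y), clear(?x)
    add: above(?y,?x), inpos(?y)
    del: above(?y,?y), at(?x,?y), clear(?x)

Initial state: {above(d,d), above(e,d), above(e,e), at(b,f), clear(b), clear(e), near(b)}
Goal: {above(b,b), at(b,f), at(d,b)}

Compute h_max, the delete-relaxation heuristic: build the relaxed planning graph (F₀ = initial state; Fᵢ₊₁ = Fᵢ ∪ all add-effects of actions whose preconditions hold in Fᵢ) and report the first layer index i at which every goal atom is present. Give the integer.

F0 = init (7 atoms)
F1 = F0 ∪ {above(b,b), inpos(b), inpos(d), inpos(e), inpos(f), near(d), near(e), near(f)}  (15 atoms)
F2 = F1 ∪ {at(b,b), at(b,d), at(b,e), at(d,b), at(d,d), at(d,e), at(d,f), at(e,b), at(e,d), at(e,e), at(e,f)}  (26 atoms)
goal ⊆ F2  ⇒  h_max = 2

2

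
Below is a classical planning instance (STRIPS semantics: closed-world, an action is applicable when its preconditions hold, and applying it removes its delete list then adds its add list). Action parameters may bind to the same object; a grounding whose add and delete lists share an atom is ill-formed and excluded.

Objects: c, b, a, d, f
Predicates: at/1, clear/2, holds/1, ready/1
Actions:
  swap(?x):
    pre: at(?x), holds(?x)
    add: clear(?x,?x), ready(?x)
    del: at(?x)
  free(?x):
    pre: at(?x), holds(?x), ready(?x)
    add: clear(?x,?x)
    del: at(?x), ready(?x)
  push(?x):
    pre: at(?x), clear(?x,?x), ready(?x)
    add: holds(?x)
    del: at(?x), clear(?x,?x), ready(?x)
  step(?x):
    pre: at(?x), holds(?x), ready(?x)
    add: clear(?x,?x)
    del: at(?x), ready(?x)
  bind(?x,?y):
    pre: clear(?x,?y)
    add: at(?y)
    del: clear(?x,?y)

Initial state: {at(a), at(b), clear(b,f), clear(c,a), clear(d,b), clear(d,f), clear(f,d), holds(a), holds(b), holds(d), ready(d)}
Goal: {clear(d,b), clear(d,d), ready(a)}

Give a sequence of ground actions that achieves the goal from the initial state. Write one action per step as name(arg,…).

1. swap(a)  →  {at(b), clear(a,a), clear(b,f), clear(c,a), clear(d,b), clear(d,f), clear(f,d), holds(a), holds(b), holds(d), ready(a), ready(d)}
2. bind(f,d)  →  {at(b), at(d), clear(a,a), clear(b,f), clear(c,a), clear(d,b), clear(d,f), holds(a), holds(b), holds(d), ready(a), ready(d)}
3. swap(d)  →  {at(b), clear(a,a), clear(b,f), clear(c,a), clear(d,b), clear(d,d), clear(d,f), holds(a), holds(b), holds(d), ready(a), ready(d)}

swap(a); bind(f,d); swap(d)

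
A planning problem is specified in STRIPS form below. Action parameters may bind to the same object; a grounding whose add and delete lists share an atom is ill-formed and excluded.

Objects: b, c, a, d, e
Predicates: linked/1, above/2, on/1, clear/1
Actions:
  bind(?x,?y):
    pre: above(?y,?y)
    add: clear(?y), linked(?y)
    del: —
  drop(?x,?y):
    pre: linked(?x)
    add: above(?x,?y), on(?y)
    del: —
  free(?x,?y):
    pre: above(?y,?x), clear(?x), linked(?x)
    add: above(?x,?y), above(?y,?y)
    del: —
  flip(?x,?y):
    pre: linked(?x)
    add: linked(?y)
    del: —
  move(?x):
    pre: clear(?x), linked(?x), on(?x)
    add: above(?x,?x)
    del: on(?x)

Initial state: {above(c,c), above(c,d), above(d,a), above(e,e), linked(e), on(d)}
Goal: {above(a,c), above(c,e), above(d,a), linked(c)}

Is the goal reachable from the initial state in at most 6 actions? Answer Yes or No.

Yes

1. bind(b,c)  →  {above(c,c), above(c,d), above(d,a), above(e,e), clear(c), linked(c), linked(e), on(d)}
2. drop(c,e)  →  {above(c,c), above(c,d), above(c,e), above(d,a), above(e,e), clear(c), linked(c), linked(e), on(d), on(e)}
3. flip(c,a)  →  {above(c,c), above(c,d), above(c,e), above(d,a), above(e,e), clear(c), linked(a), linked(c), linked(e), on(d), on(e)}
4. drop(a,c)  →  {above(a,c), above(c,c), above(c,d), above(c,e), above(d,a), above(e,e), clear(c), linked(a), linked(c), linked(e), on(c), on(d), on(e)}
optimal plan length = 4; 4 ≤ 6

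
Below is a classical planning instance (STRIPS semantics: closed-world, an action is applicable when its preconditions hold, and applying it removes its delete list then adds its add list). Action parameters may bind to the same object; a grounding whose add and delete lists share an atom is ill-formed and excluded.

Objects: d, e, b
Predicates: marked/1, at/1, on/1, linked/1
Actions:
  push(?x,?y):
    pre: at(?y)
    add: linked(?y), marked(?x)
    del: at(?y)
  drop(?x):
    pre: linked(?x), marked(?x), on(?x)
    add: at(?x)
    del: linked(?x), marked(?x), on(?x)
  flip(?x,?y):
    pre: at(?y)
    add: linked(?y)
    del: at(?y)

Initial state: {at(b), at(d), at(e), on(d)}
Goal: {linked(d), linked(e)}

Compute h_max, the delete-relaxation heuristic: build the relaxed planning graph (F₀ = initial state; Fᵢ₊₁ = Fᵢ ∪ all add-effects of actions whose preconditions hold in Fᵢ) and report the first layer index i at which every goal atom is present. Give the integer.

1

F0 = init (4 atoms)
F1 = F0 ∪ {linked(b), linked(d), linked(e), marked(b), marked(d), marked(e)}  (10 atoms)
goal ⊆ F1  ⇒  h_max = 1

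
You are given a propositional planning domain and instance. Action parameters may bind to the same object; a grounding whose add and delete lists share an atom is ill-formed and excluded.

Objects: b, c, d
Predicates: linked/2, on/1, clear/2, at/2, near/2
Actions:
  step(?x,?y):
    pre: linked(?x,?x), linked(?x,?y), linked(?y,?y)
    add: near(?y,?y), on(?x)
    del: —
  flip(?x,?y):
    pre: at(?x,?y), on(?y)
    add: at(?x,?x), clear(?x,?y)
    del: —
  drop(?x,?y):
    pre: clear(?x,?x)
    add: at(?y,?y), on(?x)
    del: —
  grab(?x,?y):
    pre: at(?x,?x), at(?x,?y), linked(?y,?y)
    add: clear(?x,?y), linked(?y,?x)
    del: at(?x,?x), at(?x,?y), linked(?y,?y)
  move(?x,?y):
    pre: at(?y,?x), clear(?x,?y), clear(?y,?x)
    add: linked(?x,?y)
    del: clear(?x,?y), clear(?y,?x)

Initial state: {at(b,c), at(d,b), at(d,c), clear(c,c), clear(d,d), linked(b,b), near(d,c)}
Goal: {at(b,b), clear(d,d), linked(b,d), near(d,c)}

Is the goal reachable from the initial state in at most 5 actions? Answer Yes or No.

Yes

1. drop(c,b)  →  {at(b,b), at(b,c), at(d,b), at(d,c), clear(c,c), clear(d,d), linked(b,b), near(d,c), on(c)}
2. flip(d,c)  →  {at(b,b), at(b,c), at(d,b), at(d,c), at(d,d), clear(c,c), clear(d,c), clear(d,d), linked(b,b), near(d,c), on(c)}
3. grab(d,b)  →  {at(b,b), at(b,c), at(d,c), clear(c,c), clear(d,b), clear(d,c), clear(d,d), linked(b,d), near(d,c), on(c)}
optimal plan length = 3; 3 ≤ 5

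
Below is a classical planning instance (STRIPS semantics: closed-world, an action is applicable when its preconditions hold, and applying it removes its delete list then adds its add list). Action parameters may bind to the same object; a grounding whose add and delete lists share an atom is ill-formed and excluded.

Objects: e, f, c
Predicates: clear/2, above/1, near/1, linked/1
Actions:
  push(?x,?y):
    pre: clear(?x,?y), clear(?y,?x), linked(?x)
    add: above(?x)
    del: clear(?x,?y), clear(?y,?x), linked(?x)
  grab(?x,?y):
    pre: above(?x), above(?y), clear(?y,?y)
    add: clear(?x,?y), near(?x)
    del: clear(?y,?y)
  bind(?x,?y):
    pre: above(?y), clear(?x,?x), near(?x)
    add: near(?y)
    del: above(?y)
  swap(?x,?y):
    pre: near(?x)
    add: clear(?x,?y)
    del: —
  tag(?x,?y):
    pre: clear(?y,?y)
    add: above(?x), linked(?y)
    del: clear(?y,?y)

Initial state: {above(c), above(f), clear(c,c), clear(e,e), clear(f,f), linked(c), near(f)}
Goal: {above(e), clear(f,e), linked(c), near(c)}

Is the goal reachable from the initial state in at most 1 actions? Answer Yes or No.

1. grab(c,f)  →  {above(c), above(f), clear(c,c), clear(c,f), clear(e,e), linked(c), near(c), near(f)}
2. swap(f,e)  →  {above(c), above(f), clear(c,c), clear(c,f), clear(e,e), clear(f,e), linked(c), near(c), near(f)}
3. tag(e,e)  →  {above(c), above(e), above(f), clear(c,c), clear(c,f), clear(f,e), linked(c), linked(e), near(c), near(f)}
optimal plan length = 3; 3 > 1

No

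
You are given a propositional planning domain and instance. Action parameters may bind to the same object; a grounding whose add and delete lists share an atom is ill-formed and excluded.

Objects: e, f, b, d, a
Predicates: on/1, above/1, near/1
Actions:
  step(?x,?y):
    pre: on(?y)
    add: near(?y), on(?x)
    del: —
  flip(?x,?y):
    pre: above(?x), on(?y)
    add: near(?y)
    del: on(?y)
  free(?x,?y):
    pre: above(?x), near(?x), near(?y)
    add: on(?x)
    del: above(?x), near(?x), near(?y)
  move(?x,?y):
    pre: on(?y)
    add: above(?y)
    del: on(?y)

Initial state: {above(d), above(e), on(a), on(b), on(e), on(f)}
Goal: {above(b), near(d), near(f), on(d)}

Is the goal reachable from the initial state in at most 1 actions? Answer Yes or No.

No

1. step(d,f)  →  {above(d), above(e), near(f), on(a), on(b), on(d), on(e), on(f)}
2. step(e,d)  →  {above(d), above(e), near(d), near(f), on(a), on(b), on(d), on(e), on(f)}
3. move(e,b)  →  {above(b), above(d), above(e), near(d), near(f), on(a), on(d), on(e), on(f)}
optimal plan length = 3; 3 > 1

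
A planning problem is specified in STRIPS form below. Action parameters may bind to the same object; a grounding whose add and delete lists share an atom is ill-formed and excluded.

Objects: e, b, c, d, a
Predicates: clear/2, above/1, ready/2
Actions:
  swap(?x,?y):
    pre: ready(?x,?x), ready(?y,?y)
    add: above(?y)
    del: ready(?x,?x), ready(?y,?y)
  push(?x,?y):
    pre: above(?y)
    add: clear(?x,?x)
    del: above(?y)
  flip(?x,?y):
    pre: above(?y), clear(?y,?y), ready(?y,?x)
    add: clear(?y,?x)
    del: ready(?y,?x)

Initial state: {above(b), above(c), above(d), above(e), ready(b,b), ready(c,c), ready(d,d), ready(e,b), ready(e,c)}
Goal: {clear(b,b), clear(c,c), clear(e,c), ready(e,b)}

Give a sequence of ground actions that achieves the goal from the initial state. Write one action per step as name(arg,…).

1. push(e,b)  →  {above(c), above(d), above(e), clear(e,e), ready(b,b), ready(c,c), ready(d,d), ready(e,b), ready(e,c)}
2. push(b,c)  →  {above(d), above(e), clear(b,b), clear(e,e), ready(b,b), ready(c,c), ready(d,d), ready(e,b), ready(e,c)}
3. push(c,d)  →  {above(e), clear(b,b), clear(c,c), clear(e,e), ready(b,b), ready(c,c), ready(d,d), ready(e,b), ready(e,c)}
4. flip(c,e)  →  {above(e), clear(b,b), clear(c,c), clear(e,c), clear(e,e), ready(b,b), ready(c,c), ready(d,d), ready(e,b)}

push(e,b); push(b,c); push(c,d); flip(c,e)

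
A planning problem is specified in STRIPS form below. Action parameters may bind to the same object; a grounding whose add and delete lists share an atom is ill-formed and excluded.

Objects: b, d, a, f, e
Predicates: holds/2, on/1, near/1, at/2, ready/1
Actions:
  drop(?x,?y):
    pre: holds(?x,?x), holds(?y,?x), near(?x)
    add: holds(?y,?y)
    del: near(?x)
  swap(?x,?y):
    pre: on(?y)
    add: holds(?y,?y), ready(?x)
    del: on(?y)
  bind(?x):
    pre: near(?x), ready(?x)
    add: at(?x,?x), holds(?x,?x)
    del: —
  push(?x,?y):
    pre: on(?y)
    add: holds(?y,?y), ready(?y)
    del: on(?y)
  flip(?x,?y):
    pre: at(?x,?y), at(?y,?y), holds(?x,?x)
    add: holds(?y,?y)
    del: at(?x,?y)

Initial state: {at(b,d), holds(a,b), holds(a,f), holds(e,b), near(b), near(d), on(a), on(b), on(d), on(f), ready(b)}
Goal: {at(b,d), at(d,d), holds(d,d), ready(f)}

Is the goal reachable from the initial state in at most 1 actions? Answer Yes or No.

No

1. swap(d,b)  →  {at(b,d), holds(a,b), holds(a,f), holds(b,b), holds(e,b), near(b), near(d), on(a), on(d), on(f), ready(b), ready(d)}
2. swap(f,d)  →  {at(b,d), holds(a,b), holds(a,f), holds(b,b), holds(d,d), holds(e,b), near(b), near(d), on(a), on(f), ready(b), ready(d), ready(f)}
3. bind(d)  →  {at(b,d), at(d,d), holds(a,b), holds(a,f), holds(b,b), holds(d,d), holds(e,b), near(b), near(d), on(a), on(f), ready(b), ready(d), ready(f)}
optimal plan length = 3; 3 > 1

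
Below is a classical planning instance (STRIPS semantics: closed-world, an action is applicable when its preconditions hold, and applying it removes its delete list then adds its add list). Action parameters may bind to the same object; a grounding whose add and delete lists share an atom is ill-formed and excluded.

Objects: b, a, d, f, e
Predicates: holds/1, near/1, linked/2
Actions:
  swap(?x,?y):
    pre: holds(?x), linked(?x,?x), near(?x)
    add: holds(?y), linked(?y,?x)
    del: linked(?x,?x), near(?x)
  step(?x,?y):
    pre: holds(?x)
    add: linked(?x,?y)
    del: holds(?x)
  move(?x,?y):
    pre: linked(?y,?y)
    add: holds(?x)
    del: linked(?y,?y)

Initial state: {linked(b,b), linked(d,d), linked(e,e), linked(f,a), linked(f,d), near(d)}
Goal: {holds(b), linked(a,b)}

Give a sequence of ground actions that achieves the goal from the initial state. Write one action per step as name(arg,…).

move(b,b); move(a,d); step(a,b)

1. move(b,b)  →  {holds(b), linked(d,d), linked(e,e), linked(f,a), linked(f,d), near(d)}
2. move(a,d)  →  {holds(a), holds(b), linked(e,e), linked(f,a), linked(f,d), near(d)}
3. step(a,b)  →  {holds(b), linked(a,b), linked(e,e), linked(f,a), linked(f,d), near(d)}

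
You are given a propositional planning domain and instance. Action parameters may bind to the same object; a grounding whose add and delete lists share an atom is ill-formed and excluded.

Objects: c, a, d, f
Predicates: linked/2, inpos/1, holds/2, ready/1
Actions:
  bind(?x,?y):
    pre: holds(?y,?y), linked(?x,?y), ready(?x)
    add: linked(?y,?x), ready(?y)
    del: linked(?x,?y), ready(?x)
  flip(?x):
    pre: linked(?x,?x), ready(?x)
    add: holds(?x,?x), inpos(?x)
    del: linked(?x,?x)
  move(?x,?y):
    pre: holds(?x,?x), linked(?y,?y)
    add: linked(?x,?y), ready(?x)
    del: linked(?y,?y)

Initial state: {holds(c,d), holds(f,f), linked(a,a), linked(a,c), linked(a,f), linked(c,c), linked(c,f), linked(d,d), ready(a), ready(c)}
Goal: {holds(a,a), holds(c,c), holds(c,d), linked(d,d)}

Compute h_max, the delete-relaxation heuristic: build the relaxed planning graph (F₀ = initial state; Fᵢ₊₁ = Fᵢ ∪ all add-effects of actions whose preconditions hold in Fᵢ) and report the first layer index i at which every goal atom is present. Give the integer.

F0 = init (10 atoms)
F1 = F0 ∪ {holds(a,a), holds(c,c), inpos(a), inpos(c), linked(f,a), linked(f,c), linked(f,d), ready(f)}  (18 atoms)
goal ⊆ F1  ⇒  h_max = 1

1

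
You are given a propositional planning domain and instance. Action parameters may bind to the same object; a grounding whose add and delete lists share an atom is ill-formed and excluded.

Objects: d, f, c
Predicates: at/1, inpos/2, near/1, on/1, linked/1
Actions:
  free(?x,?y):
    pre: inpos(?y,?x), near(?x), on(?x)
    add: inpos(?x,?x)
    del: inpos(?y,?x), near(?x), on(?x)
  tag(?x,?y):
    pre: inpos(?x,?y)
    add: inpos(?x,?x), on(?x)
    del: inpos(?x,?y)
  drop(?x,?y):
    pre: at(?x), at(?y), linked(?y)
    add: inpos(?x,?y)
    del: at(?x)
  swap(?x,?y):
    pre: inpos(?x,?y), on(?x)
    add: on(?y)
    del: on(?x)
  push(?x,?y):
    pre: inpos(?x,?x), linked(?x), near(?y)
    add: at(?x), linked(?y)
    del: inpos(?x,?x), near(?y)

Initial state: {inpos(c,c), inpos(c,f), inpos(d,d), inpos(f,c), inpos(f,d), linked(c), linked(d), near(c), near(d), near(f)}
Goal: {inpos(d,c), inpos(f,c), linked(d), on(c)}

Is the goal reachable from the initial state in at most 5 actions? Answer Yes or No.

1. tag(c,f)  →  {inpos(c,c), inpos(d,d), inpos(f,c), inpos(f,d), linked(c), linked(d), near(c), near(d), near(f), on(c)}
2. push(d,d)  →  {at(d), inpos(c,c), inpos(f,c), inpos(f,d), linked(c), linked(d), near(c), near(f), on(c)}
3. push(c,f)  →  {at(c), at(d), inpos(f,c), inpos(f,d), linked(c), linked(d), linked(f), near(c), on(c)}
4. drop(d,c)  →  {at(c), inpos(d,c), inpos(f,c), inpos(f,d), linked(c), linked(d), linked(f), near(c), on(c)}
optimal plan length = 4; 4 ≤ 5

Yes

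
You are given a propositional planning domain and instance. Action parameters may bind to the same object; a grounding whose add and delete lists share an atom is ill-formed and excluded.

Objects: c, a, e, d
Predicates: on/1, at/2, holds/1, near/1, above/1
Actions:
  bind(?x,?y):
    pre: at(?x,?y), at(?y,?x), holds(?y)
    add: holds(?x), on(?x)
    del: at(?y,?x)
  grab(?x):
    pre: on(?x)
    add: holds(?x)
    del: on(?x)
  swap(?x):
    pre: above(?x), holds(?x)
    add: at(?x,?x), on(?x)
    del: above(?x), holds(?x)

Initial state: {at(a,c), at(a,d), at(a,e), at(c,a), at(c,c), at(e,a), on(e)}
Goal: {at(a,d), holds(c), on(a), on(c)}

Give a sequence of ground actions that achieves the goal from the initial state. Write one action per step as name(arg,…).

grab(e); bind(a,e); bind(c,a)

1. grab(e)  →  {at(a,c), at(a,d), at(a,e), at(c,a), at(c,c), at(e,a), holds(e)}
2. bind(a,e)  →  {at(a,c), at(a,d), at(a,e), at(c,a), at(c,c), holds(a), holds(e), on(a)}
3. bind(c,a)  →  {at(a,d), at(a,e), at(c,a), at(c,c), holds(a), holds(c), holds(e), on(a), on(c)}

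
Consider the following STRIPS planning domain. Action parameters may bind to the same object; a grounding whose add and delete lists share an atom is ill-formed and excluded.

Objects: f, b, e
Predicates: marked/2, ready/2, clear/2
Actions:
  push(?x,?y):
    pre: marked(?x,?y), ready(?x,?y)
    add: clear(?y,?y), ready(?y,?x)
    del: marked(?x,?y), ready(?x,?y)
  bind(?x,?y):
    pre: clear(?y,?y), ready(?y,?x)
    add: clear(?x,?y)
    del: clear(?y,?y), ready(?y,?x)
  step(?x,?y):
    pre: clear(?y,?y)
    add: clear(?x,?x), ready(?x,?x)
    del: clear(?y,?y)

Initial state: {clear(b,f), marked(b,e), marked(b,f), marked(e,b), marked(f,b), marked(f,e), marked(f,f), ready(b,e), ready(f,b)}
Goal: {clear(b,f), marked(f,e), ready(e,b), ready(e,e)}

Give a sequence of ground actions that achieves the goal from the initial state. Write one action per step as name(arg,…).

1. push(f,b)  →  {clear(b,b), clear(b,f), marked(b,e), marked(b,f), marked(e,b), marked(f,e), marked(f,f), ready(b,e), ready(b,f)}
2. push(b,e)  →  {clear(b,b), clear(b,f), clear(e,e), marked(b,f), marked(e,b), marked(f,e), marked(f,f), ready(b,f), ready(e,b)}
3. step(e,b)  →  {clear(b,f), clear(e,e), marked(b,f), marked(e,b), marked(f,e), marked(f,f), ready(b,f), ready(e,b), ready(e,e)}

push(f,b); push(b,e); step(e,b)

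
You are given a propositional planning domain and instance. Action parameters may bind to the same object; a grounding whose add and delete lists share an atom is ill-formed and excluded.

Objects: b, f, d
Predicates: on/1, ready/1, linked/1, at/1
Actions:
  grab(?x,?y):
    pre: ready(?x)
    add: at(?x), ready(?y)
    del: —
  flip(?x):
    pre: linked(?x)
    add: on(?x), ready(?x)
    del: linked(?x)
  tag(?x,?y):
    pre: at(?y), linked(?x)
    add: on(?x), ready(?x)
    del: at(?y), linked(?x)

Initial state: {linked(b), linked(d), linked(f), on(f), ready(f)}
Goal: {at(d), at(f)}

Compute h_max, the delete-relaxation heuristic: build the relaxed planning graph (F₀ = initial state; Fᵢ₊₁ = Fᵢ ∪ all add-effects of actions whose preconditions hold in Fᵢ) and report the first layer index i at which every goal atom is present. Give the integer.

2

F0 = init (5 atoms)
F1 = F0 ∪ {at(f), on(b), on(d), ready(b), ready(d)}  (10 atoms)
F2 = F1 ∪ {at(b), at(d)}  (12 atoms)
goal ⊆ F2  ⇒  h_max = 2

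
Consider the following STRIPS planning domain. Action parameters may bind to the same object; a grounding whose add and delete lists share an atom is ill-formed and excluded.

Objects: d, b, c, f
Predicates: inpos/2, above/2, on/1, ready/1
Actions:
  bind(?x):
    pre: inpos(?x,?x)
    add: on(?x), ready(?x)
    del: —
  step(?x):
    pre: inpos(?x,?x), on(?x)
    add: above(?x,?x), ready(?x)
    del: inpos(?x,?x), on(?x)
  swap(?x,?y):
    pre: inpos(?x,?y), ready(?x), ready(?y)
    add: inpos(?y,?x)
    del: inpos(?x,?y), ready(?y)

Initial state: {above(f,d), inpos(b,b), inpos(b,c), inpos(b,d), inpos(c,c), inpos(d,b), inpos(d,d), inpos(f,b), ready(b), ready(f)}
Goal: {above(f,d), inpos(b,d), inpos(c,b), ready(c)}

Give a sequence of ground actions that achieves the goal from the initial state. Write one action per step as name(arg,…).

bind(c); swap(b,c); bind(c)

1. bind(c)  →  {above(f,d), inpos(b,b), inpos(b,c), inpos(b,d), inpos(c,c), inpos(d,b), inpos(d,d), inpos(f,b), on(c), ready(b), ready(c), ready(f)}
2. swap(b,c)  →  {above(f,d), inpos(b,b), inpos(b,d), inpos(c,b), inpos(c,c), inpos(d,b), inpos(d,d), inpos(f,b), on(c), ready(b), ready(f)}
3. bind(c)  →  {above(f,d), inpos(b,b), inpos(b,d), inpos(c,b), inpos(c,c), inpos(d,b), inpos(d,d), inpos(f,b), on(c), ready(b), ready(c), ready(f)}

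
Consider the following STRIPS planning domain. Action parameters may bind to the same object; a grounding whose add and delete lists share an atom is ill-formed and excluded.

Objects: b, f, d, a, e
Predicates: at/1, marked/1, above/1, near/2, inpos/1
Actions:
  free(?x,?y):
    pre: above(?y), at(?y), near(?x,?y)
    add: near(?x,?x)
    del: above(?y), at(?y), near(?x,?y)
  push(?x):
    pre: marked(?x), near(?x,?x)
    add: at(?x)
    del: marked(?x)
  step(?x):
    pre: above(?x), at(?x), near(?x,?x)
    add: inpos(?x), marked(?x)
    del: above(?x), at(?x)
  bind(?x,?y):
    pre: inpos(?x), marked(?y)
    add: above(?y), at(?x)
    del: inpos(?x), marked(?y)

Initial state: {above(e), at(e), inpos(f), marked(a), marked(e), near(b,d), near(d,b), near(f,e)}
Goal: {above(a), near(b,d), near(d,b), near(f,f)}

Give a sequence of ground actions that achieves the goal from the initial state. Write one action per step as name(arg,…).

free(f,e); bind(f,a)

1. free(f,e)  →  {inpos(f), marked(a), marked(e), near(b,d), near(d,b), near(f,f)}
2. bind(f,a)  →  {above(a), at(f), marked(e), near(b,d), near(d,b), near(f,f)}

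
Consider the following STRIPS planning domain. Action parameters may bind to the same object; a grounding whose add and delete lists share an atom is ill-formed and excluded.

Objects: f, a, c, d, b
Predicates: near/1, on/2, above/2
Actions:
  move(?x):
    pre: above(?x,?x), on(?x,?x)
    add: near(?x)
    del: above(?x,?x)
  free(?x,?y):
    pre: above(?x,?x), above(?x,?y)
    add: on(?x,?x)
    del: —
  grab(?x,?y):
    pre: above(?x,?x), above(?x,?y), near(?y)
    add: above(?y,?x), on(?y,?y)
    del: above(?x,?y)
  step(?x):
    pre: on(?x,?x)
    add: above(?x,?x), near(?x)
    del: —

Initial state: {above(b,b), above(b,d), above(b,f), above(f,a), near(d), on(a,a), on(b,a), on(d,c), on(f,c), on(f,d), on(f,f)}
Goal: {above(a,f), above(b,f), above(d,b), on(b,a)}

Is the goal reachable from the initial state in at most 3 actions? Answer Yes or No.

No

1. grab(b,d)  →  {above(b,b), above(b,f), above(d,b), above(f,a), near(d), on(a,a), on(b,a), on(d,c), on(d,d), on(f,c), on(f,d), on(f,f)}
2. step(f)  →  {above(b,b), above(b,f), above(d,b), above(f,a), above(f,f), near(d), near(f), on(a,a), on(b,a), on(d,c), on(d,d), on(f,c), on(f,d), on(f,f)}
3. step(a)  →  {above(a,a), above(b,b), above(b,f), above(d,b), above(f,a), above(f,f), near(a), near(d), near(f), on(a,a), on(b,a), on(d,c), on(d,d), on(f,c), on(f,d), on(f,f)}
4. grab(f,a)  →  {above(a,a), above(a,f), above(b,b), above(b,f), above(d,b), above(f,f), near(a), near(d), near(f), on(a,a), on(b,a), on(d,c), on(d,d), on(f,c), on(f,d), on(f,f)}
optimal plan length = 4; 4 > 3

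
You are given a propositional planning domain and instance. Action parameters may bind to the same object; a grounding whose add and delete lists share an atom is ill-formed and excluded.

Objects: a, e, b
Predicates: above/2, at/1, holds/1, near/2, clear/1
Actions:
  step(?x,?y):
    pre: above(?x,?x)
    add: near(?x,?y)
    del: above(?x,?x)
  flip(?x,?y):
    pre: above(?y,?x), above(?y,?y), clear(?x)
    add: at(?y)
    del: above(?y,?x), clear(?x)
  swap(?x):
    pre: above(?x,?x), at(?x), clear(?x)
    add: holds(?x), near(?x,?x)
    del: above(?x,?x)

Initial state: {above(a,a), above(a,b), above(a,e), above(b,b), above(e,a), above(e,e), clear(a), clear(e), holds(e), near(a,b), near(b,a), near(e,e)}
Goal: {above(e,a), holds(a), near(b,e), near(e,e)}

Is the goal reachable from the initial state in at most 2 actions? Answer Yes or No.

No

1. step(b,e)  →  {above(a,a), above(a,b), above(a,e), above(e,a), above(e,e), clear(a), clear(e), holds(e), near(a,b), near(b,a), near(b,e), near(e,e)}
2. flip(e,a)  →  {above(a,a), above(a,b), above(e,a), above(e,e), at(a), clear(a), holds(e), near(a,b), near(b,a), near(b,e), near(e,e)}
3. swap(a)  →  {above(a,b), above(e,a), above(e,e), at(a), clear(a), holds(a), holds(e), near(a,a), near(a,b), near(b,a), near(b,e), near(e,e)}
optimal plan length = 3; 3 > 2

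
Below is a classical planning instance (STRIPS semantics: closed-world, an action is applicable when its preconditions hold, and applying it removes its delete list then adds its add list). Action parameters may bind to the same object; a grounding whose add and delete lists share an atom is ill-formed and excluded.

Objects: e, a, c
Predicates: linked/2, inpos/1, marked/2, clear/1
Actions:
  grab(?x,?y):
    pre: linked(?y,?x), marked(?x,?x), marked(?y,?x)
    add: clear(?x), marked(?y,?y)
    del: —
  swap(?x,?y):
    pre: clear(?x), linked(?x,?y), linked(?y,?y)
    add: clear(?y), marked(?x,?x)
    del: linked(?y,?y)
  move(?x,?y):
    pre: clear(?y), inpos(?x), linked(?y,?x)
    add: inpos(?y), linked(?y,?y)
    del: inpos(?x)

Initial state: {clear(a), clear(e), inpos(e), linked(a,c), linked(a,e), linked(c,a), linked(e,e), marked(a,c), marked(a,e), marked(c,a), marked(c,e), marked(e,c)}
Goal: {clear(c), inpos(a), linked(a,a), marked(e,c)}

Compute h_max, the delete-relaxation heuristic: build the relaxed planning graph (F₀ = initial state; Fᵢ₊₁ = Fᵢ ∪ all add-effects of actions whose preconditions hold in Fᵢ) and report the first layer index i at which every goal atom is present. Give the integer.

3

F0 = init (12 atoms)
F1 = F0 ∪ {inpos(a), linked(a,a), marked(a,a), marked(e,e)}  (16 atoms)
F2 = F1 ∪ {marked(c,c)}  (17 atoms)
F3 = F2 ∪ {clear(c)}  (18 atoms)
goal ⊆ F3  ⇒  h_max = 3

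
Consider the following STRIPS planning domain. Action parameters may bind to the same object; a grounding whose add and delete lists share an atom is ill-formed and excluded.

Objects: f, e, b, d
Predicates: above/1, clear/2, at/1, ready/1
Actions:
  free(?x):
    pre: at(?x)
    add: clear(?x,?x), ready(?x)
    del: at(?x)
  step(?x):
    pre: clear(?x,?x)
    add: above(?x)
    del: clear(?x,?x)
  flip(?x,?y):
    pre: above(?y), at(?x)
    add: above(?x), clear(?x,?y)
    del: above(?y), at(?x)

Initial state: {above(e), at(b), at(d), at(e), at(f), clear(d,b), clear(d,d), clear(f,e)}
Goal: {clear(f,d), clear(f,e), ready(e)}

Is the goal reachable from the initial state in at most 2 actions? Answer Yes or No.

1. free(e)  →  {above(e), at(b), at(d), at(f), clear(d,b), clear(d,d), clear(e,e), clear(f,e), ready(e)}
2. step(d)  →  {above(d), above(e), at(b), at(d), at(f), clear(d,b), clear(e,e), clear(f,e), ready(e)}
3. flip(f,d)  →  {above(e), above(f), at(b), at(d), clear(d,b), clear(e,e), clear(f,d), clear(f,e), ready(e)}
optimal plan length = 3; 3 > 2

No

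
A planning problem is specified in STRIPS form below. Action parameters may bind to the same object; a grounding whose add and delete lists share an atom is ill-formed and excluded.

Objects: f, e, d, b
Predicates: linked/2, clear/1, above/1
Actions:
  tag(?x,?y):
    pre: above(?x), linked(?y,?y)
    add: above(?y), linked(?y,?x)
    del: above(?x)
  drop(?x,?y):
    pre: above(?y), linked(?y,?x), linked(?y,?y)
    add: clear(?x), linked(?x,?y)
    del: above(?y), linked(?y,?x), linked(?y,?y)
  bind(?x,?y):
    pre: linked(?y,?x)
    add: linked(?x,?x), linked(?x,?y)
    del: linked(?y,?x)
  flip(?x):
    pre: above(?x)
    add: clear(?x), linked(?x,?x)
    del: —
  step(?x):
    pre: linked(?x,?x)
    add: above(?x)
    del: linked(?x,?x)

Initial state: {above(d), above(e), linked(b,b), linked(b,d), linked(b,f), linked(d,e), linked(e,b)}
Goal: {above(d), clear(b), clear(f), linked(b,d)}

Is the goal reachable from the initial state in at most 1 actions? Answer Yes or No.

1. tag(e,b)  →  {above(b), above(d), linked(b,b), linked(b,d), linked(b,e), linked(b,f), linked(d,e), linked(e,b)}
2. flip(b)  →  {above(b), above(d), clear(b), linked(b,b), linked(b,d), linked(b,e), linked(b,f), linked(d,e), linked(e,b)}
3. drop(f,b)  →  {above(d), clear(b), clear(f), linked(b,d), linked(b,e), linked(d,e), linked(e,b), linked(f,b)}
optimal plan length = 3; 3 > 1

No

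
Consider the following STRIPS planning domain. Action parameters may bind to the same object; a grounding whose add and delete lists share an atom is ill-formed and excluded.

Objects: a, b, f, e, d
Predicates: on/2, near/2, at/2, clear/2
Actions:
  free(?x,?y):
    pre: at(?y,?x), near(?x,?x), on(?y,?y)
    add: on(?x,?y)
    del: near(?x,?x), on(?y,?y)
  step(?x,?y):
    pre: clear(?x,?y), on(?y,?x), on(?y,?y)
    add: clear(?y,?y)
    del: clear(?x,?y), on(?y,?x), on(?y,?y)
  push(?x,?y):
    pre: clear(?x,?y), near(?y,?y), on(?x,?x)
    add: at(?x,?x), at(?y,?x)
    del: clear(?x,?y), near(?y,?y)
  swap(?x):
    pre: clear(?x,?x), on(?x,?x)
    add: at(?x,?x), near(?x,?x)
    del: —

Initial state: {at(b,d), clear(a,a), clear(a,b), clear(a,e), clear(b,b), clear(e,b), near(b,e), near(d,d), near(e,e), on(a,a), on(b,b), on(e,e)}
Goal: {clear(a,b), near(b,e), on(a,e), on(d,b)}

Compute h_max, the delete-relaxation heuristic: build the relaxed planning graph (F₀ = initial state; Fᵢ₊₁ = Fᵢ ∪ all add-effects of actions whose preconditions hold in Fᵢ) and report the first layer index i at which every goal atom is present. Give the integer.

F0 = init (12 atoms)
F1 = F0 ∪ {at(a,a), at(b,b), at(e,a), near(a,a), near(b,b), on(d,b)}  (18 atoms)
F2 = F1 ∪ {at(b,a), at(b,e), at(e,e), on(a,e)}  (22 atoms)
goal ⊆ F2  ⇒  h_max = 2

2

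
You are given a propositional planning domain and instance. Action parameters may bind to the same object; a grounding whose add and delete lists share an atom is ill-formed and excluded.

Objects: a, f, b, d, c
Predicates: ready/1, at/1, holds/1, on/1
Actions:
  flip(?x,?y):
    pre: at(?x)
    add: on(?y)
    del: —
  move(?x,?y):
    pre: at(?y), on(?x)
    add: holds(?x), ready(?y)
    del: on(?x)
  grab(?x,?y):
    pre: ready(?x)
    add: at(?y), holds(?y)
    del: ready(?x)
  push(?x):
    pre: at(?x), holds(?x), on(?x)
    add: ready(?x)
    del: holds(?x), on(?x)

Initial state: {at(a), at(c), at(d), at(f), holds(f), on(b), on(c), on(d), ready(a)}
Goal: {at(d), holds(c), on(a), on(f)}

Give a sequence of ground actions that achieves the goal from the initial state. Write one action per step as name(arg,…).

1. flip(a,a)  →  {at(a), at(c), at(d), at(f), holds(f), on(a), on(b), on(c), on(d), ready(a)}
2. flip(a,f)  →  {at(a), at(c), at(d), at(f), holds(f), on(a), on(b), on(c), on(d), on(f), ready(a)}
3. move(c,a)  →  {at(a), at(c), at(d), at(f), holds(c), holds(f), on(a), on(b), on(d), on(f), ready(a)}

flip(a,a); flip(a,f); move(c,a)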